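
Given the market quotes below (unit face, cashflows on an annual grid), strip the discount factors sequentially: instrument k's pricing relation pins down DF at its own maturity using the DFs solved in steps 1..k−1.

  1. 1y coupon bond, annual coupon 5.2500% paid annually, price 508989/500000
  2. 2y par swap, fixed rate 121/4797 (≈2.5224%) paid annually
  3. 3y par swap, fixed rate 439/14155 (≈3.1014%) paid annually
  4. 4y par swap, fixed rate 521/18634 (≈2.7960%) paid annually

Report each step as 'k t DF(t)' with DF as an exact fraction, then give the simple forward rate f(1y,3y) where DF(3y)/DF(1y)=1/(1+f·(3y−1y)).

step 1 [1y] bond c/1=21/400: DF=(508989/500000 − 21/400·(0))/(1+21/400) = 1209/1250 ≈ 0.967200
step 2 [2y] swap r/1=121/4797: DF=(1 − 121/4797·(0.967200))/(1+121/4797) = 2379/2500 ≈ 0.951600
step 3 [3y] swap r/1=439/14155: DF=(1 − 439/14155·(0.967200+0.951600))/(1+439/14155) = 4561/5000 ≈ 0.912200
step 4 [4y] swap r/1=521/18634: DF=(1 − 521/18634·(0.967200+0.951600+0.912200))/(1+521/18634) = 4479/5000 ≈ 0.895800

1 1 1209/1250
2 2 2379/2500
3 3 4561/5000
4 4 4479/5000
f(1y,3y) = ((1209/1250)/(4561/5000) − 1)/(2) = 275/9122 ≈ 3.0147%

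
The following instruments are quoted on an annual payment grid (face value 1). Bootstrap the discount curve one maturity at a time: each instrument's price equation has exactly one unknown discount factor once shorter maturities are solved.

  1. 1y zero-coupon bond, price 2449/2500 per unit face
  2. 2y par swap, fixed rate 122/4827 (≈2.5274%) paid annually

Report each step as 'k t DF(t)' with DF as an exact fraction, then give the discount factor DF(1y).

1 1 2449/2500
2 2 1189/1250
DF(1y) = 2449/2500 ≈ 0.979600

step 1 [1y] zero: DF = P = 2449/2500 ≈ 0.979600
step 2 [2y] swap r/1=122/4827: DF=(1 − 122/4827·(0.979600))/(1+122/4827) = 1189/1250 ≈ 0.951200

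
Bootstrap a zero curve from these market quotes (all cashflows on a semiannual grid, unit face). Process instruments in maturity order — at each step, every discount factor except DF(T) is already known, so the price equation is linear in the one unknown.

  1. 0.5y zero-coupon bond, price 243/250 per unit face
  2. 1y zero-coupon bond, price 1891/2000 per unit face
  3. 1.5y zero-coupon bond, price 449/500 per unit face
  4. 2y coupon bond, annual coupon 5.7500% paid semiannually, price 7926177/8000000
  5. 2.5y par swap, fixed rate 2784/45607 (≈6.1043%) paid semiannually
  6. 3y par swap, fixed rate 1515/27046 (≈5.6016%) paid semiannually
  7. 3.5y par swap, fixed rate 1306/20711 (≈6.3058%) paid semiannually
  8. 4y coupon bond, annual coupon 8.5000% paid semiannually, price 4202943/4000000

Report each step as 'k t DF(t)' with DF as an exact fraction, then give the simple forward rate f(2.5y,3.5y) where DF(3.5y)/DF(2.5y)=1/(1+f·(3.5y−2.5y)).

step 1 [0.5y] zero: DF = P = 243/250 ≈ 0.972000
step 2 [1y] zero: DF = P = 1891/2000 ≈ 0.945500
step 3 [1.5y] zero: DF = P = 449/500 ≈ 0.898000
step 4 [2y] bond c/2=23/800: DF=(7926177/8000000 − 23/800·(0.972000+0.945500+0.898000))/(1+23/800) = 2211/2500 ≈ 0.884400
step 5 [2.5y] swap r/2=1392/45607: DF=(1 − 1392/45607·(0.972000+0.945500+0.898000+0.884400))/(1+1392/45607) = 538/625 ≈ 0.860800
step 6 [3y] swap r/2=1515/54092: DF=(1 − 1515/54092·(0.972000+0.945500+0.898000+0.884400+0.860800))/(1+1515/54092) = 1697/2000 ≈ 0.848500
step 7 [3.5y] swap r/2=653/20711: DF=(1 − 653/20711·(0.972000+0.945500+0.898000+0.884400+0.860800+0.848500))/(1+653/20711) = 8041/10000 ≈ 0.804100
step 8 [4y] bond c/2=17/400: DF=(4202943/4000000 − 17/400·(0.972000+0.945500+0.898000+0.884400+0.860800+0.848500+0.804100))/(1+17/400) = 3773/5000 ≈ 0.754600

1 1/2 243/250
2 1 1891/2000
3 3/2 449/500
4 2 2211/2500
5 5/2 538/625
6 3 1697/2000
7 7/2 8041/10000
8 4 3773/5000
f(2.5y,3.5y) = ((538/625)/(8041/10000) − 1)/(1) = 567/8041 ≈ 7.0514%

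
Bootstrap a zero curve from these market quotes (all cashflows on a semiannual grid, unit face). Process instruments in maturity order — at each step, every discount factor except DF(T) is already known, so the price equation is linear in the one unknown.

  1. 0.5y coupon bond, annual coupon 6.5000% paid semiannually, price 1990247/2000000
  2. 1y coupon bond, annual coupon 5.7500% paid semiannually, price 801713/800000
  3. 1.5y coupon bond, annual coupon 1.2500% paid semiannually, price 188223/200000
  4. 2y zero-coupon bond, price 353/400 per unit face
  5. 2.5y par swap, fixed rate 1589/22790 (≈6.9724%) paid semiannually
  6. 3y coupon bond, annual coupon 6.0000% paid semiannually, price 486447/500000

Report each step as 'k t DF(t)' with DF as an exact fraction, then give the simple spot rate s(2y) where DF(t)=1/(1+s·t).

1 1/2 4819/5000
2 1 592/625
3 3/2 4617/5000
4 2 353/400
5 5/2 8411/10000
6 3 4059/5000
s(2y) = (1/(353/400) − 1)/(2) = 47/706 ≈ 6.6572%

step 1 [0.5y] bond c/2=13/400: DF=(1990247/2000000 − 13/400·(0))/(1+13/400) = 4819/5000 ≈ 0.963800
step 2 [1y] bond c/2=23/800: DF=(801713/800000 − 23/800·(0.963800))/(1+23/800) = 592/625 ≈ 0.947200
step 3 [1.5y] bond c/2=1/160: DF=(188223/200000 − 1/160·(0.963800+0.947200))/(1+1/160) = 4617/5000 ≈ 0.923400
step 4 [2y] zero: DF = P = 353/400 ≈ 0.882500
step 5 [2.5y] swap r/2=1589/45580: DF=(1 − 1589/45580·(0.963800+0.947200+0.923400+0.882500))/(1+1589/45580) = 8411/10000 ≈ 0.841100
step 6 [3y] bond c/2=3/100: DF=(486447/500000 − 3/100·(0.963800+0.947200+0.923400+0.882500+0.841100))/(1+3/100) = 4059/5000 ≈ 0.811800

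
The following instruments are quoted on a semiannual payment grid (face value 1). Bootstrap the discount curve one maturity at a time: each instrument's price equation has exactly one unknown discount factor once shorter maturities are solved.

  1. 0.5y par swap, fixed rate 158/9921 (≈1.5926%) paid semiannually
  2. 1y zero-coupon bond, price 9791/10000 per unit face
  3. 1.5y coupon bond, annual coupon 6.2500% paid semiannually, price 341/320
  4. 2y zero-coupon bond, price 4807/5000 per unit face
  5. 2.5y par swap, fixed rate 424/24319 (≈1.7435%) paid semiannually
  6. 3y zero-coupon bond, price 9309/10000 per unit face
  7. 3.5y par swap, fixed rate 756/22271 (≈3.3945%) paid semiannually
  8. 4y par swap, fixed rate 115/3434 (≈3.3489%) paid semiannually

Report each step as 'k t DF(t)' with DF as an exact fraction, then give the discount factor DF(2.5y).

step 1 [0.5y] swap r/2=79/9921: DF=(1 − 79/9921·(0))/(1+79/9921) = 9921/10000 ≈ 0.992100
step 2 [1y] zero: DF = P = 9791/10000 ≈ 0.979100
step 3 [1.5y] bond c/2=1/32: DF=(341/320 − 1/32·(0.992100+0.979100))/(1+1/32) = 1217/1250 ≈ 0.973600
step 4 [2y] zero: DF = P = 4807/5000 ≈ 0.961400
step 5 [2.5y] swap r/2=212/24319: DF=(1 − 212/24319·(0.992100+0.979100+0.973600+0.961400))/(1+212/24319) = 1197/1250 ≈ 0.957600
step 6 [3y] zero: DF = P = 9309/10000 ≈ 0.930900
step 7 [3.5y] swap r/2=378/22271: DF=(1 − 378/22271·(0.992100+0.979100+0.973600+0.961400+0.957600+0.930900))/(1+378/22271) = 4433/5000 ≈ 0.886600
step 8 [4y] swap r/2=115/6868: DF=(1 − 115/6868·(0.992100+0.979100+0.973600+0.961400+0.957600+0.930900+0.886600))/(1+115/6868) = 1747/2000 ≈ 0.873500

1 1/2 9921/10000
2 1 9791/10000
3 3/2 1217/1250
4 2 4807/5000
5 5/2 1197/1250
6 3 9309/10000
7 7/2 4433/5000
8 4 1747/2000
DF(2.5y) = 1197/1250 ≈ 0.957600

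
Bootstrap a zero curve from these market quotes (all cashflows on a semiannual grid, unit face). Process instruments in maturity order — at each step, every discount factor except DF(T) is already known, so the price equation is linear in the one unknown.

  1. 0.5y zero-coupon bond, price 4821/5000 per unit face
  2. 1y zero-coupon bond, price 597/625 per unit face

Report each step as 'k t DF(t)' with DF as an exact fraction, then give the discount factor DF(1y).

1 1/2 4821/5000
2 1 597/625
DF(1y) = 597/625 ≈ 0.955200

step 1 [0.5y] zero: DF = P = 4821/5000 ≈ 0.964200
step 2 [1y] zero: DF = P = 597/625 ≈ 0.955200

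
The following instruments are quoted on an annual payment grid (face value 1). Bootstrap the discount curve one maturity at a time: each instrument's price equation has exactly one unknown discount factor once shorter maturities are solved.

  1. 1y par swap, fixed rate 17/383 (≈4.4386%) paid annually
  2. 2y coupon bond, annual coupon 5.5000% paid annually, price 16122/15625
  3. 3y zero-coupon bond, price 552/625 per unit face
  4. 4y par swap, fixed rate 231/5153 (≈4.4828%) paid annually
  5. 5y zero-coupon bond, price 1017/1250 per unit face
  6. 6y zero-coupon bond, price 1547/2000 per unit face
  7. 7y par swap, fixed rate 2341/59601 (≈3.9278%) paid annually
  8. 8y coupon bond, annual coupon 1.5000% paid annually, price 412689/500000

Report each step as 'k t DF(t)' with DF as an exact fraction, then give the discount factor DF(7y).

1 1 383/400
2 2 9281/10000
3 3 552/625
4 4 8383/10000
5 5 1017/1250
6 6 1547/2000
7 7 7659/10000
8 8 7251/10000
DF(7y) = 7659/10000 ≈ 0.765900

step 1 [1y] swap r/1=17/383: DF=(1 − 17/383·(0))/(1+17/383) = 383/400 ≈ 0.957500
step 2 [2y] bond c/1=11/200: DF=(16122/15625 − 11/200·(0.957500))/(1+11/200) = 9281/10000 ≈ 0.928100
step 3 [3y] zero: DF = P = 552/625 ≈ 0.883200
step 4 [4y] swap r/1=231/5153: DF=(1 − 231/5153·(0.957500+0.928100+0.883200))/(1+231/5153) = 8383/10000 ≈ 0.838300
step 5 [5y] zero: DF = P = 1017/1250 ≈ 0.813600
step 6 [6y] zero: DF = P = 1547/2000 ≈ 0.773500
step 7 [7y] swap r/1=2341/59601: DF=(1 − 2341/59601·(0.957500+0.928100+0.883200+0.838300+0.813600+0.773500))/(1+2341/59601) = 7659/10000 ≈ 0.765900
step 8 [8y] bond c/1=3/200: DF=(412689/500000 − 3/200·(0.957500+0.928100+0.883200+0.838300+0.813600+0.773500+0.765900))/(1+3/200) = 7251/10000 ≈ 0.725100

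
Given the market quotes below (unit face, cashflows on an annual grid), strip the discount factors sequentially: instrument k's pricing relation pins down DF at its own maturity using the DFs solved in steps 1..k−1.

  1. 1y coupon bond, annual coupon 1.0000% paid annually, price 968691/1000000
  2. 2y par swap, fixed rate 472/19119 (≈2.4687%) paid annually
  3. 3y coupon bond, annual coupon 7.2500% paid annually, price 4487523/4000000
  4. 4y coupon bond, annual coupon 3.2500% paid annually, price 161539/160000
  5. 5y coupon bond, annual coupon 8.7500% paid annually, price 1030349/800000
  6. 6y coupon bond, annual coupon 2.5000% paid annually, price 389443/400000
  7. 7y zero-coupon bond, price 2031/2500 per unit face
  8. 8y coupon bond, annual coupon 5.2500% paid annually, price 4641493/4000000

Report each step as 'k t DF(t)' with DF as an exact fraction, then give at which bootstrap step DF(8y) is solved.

1 1 9591/10000
2 2 1191/1250
3 3 573/625
4 4 1111/1250
5 5 2213/2500
6 6 1047/1250
7 7 2031/2500
8 8 3953/5000
DF(8y) is solved at step 8

step 1 [1y] bond c/1=1/100: DF=(968691/1000000 − 1/100·(0))/(1+1/100) = 9591/10000 ≈ 0.959100
step 2 [2y] swap r/1=472/19119: DF=(1 − 472/19119·(0.959100))/(1+472/19119) = 1191/1250 ≈ 0.952800
step 3 [3y] bond c/1=29/400: DF=(4487523/4000000 − 29/400·(0.959100+0.952800))/(1+29/400) = 573/625 ≈ 0.916800
step 4 [4y] bond c/1=13/400: DF=(161539/160000 − 13/400·(0.959100+0.952800+0.916800))/(1+13/400) = 1111/1250 ≈ 0.888800
step 5 [5y] bond c/1=7/80: DF=(1030349/800000 − 7/80·(0.959100+0.952800+0.916800+0.888800))/(1+7/80) = 2213/2500 ≈ 0.885200
step 6 [6y] bond c/1=1/40: DF=(389443/400000 − 1/40·(0.959100+0.952800+0.916800+0.888800+0.885200))/(1+1/40) = 1047/1250 ≈ 0.837600
step 7 [7y] zero: DF = P = 2031/2500 ≈ 0.812400
step 8 [8y] bond c/1=21/400: DF=(4641493/4000000 − 21/400·(0.959100+0.952800+0.916800+0.888800+0.885200+0.837600+0.812400))/(1+21/400) = 3953/5000 ≈ 0.790600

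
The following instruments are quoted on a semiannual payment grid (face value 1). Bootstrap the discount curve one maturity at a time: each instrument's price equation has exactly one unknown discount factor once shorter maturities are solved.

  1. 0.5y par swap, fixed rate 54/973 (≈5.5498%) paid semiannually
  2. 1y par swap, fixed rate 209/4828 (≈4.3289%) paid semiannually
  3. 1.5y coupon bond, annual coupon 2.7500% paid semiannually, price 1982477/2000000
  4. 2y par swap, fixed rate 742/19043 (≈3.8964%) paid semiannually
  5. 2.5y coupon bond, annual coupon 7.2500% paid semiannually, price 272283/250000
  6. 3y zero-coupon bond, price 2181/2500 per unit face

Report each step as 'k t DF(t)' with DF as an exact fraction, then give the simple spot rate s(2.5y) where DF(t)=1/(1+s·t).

step 1 [0.5y] swap r/2=27/973: DF=(1 − 27/973·(0))/(1+27/973) = 973/1000 ≈ 0.973000
step 2 [1y] swap r/2=209/9656: DF=(1 − 209/9656·(0.973000))/(1+209/9656) = 4791/5000 ≈ 0.958200
step 3 [1.5y] bond c/2=11/800: DF=(1982477/2000000 − 11/800·(0.973000+0.958200))/(1+11/800) = 2379/2500 ≈ 0.951600
step 4 [2y] swap r/2=371/19043: DF=(1 − 371/19043·(0.973000+0.958200+0.951600))/(1+371/19043) = 4629/5000 ≈ 0.925800
step 5 [2.5y] bond c/2=29/800: DF=(272283/250000 − 29/800·(0.973000+0.958200+0.951600+0.925800))/(1+29/800) = 4589/5000 ≈ 0.917800
step 6 [3y] zero: DF = P = 2181/2500 ≈ 0.872400

1 1/2 973/1000
2 1 4791/5000
3 3/2 2379/2500
4 2 4629/5000
5 5/2 4589/5000
6 3 2181/2500
s(2.5y) = (1/(4589/5000) − 1)/(5/2) = 822/22945 ≈ 3.5825%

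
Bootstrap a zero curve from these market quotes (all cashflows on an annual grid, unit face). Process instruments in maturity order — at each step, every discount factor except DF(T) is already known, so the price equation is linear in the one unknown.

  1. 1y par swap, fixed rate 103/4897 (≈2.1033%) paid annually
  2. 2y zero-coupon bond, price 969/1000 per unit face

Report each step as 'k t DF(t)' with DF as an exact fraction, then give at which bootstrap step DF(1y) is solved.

step 1 [1y] swap r/1=103/4897: DF=(1 − 103/4897·(0))/(1+103/4897) = 4897/5000 ≈ 0.979400
step 2 [2y] zero: DF = P = 969/1000 ≈ 0.969000

1 1 4897/5000
2 2 969/1000
DF(1y) is solved at step 1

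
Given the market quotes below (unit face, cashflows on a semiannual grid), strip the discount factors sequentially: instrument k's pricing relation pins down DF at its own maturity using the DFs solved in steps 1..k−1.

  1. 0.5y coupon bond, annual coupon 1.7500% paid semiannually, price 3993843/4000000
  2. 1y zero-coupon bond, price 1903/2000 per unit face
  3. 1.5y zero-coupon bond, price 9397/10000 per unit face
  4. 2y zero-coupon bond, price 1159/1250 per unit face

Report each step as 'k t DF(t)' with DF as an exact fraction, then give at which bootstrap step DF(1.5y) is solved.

1 1/2 4949/5000
2 1 1903/2000
3 3/2 9397/10000
4 2 1159/1250
DF(1.5y) is solved at step 3

step 1 [0.5y] bond c/2=7/800: DF=(3993843/4000000 − 7/800·(0))/(1+7/800) = 4949/5000 ≈ 0.989800
step 2 [1y] zero: DF = P = 1903/2000 ≈ 0.951500
step 3 [1.5y] zero: DF = P = 9397/10000 ≈ 0.939700
step 4 [2y] zero: DF = P = 1159/1250 ≈ 0.927200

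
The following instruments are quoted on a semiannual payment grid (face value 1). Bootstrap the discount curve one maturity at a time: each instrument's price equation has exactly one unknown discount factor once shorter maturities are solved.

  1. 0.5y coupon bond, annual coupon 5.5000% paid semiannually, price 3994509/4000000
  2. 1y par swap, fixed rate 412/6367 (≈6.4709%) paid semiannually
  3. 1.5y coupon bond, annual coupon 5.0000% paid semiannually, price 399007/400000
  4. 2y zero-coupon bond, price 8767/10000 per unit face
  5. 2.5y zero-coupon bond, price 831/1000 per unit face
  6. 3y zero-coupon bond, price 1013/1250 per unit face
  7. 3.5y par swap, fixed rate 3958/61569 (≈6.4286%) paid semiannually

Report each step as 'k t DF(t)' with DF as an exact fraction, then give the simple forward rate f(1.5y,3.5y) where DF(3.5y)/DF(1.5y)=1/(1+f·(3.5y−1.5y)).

step 1 [0.5y] bond c/2=11/400: DF=(3994509/4000000 − 11/400·(0))/(1+11/400) = 9719/10000 ≈ 0.971900
step 2 [1y] swap r/2=206/6367: DF=(1 − 206/6367·(0.971900))/(1+206/6367) = 4691/5000 ≈ 0.938200
step 3 [1.5y] bond c/2=1/40: DF=(399007/400000 − 1/40·(0.971900+0.938200))/(1+1/40) = 4633/5000 ≈ 0.926600
step 4 [2y] zero: DF = P = 8767/10000 ≈ 0.876700
step 5 [2.5y] zero: DF = P = 831/1000 ≈ 0.831000
step 6 [3y] zero: DF = P = 1013/1250 ≈ 0.810400
step 7 [3.5y] swap r/2=1979/61569: DF=(1 − 1979/61569·(0.971900+0.938200+0.926600+0.876700+0.831000+0.810400))/(1+1979/61569) = 8021/10000 ≈ 0.802100

1 1/2 9719/10000
2 1 4691/5000
3 3/2 4633/5000
4 2 8767/10000
5 5/2 831/1000
6 3 1013/1250
7 7/2 8021/10000
f(1.5y,3.5y) = ((4633/5000)/(8021/10000) − 1)/(2) = 1245/16042 ≈ 7.7609%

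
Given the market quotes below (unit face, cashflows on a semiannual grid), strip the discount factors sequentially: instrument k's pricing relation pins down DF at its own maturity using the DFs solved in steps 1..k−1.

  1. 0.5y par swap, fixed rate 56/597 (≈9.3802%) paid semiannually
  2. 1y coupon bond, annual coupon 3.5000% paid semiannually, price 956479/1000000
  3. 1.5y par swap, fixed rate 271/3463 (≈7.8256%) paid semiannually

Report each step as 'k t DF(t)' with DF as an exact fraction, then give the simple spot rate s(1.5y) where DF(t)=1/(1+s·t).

1 1/2 597/625
2 1 2309/2500
3 3/2 2229/2500
s(1.5y) = (1/(2229/2500) − 1)/(3/2) = 542/6687 ≈ 8.1053%

step 1 [0.5y] swap r/2=28/597: DF=(1 − 28/597·(0))/(1+28/597) = 597/625 ≈ 0.955200
step 2 [1y] bond c/2=7/400: DF=(956479/1000000 − 7/400·(0.955200))/(1+7/400) = 2309/2500 ≈ 0.923600
step 3 [1.5y] swap r/2=271/6926: DF=(1 − 271/6926·(0.955200+0.923600))/(1+271/6926) = 2229/2500 ≈ 0.891600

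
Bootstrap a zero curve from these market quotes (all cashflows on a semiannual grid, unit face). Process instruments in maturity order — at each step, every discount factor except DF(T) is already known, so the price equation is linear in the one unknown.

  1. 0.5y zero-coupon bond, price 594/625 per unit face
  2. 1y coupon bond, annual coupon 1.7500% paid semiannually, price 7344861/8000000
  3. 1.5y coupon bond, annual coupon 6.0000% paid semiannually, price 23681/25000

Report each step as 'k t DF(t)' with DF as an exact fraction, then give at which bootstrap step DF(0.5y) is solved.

1 1/2 594/625
2 1 9019/10000
3 3/2 8657/10000
DF(0.5y) is solved at step 1

step 1 [0.5y] zero: DF = P = 594/625 ≈ 0.950400
step 2 [1y] bond c/2=7/800: DF=(7344861/8000000 − 7/800·(0.950400))/(1+7/800) = 9019/10000 ≈ 0.901900
step 3 [1.5y] bond c/2=3/100: DF=(23681/25000 − 3/100·(0.950400+0.901900))/(1+3/100) = 8657/10000 ≈ 0.865700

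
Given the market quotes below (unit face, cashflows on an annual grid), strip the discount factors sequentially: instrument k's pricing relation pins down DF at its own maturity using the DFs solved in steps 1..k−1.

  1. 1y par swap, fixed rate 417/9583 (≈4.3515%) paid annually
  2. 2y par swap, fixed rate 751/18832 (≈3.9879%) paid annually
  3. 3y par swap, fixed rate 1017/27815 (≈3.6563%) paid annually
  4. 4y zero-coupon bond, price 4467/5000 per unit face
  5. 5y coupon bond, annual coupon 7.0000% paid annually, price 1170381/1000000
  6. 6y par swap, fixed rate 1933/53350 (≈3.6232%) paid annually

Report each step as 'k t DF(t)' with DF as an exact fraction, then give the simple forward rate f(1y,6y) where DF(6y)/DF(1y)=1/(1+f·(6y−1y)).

step 1 [1y] swap r/1=417/9583: DF=(1 − 417/9583·(0))/(1+417/9583) = 9583/10000 ≈ 0.958300
step 2 [2y] swap r/1=751/18832: DF=(1 − 751/18832·(0.958300))/(1+751/18832) = 9249/10000 ≈ 0.924900
step 3 [3y] swap r/1=1017/27815: DF=(1 − 1017/27815·(0.958300+0.924900))/(1+1017/27815) = 8983/10000 ≈ 0.898300
step 4 [4y] zero: DF = P = 4467/5000 ≈ 0.893400
step 5 [5y] bond c/1=7/100: DF=(1170381/1000000 − 7/100·(0.958300+0.924900+0.898300+0.893400))/(1+7/100) = 4267/5000 ≈ 0.853400
step 6 [6y] swap r/1=1933/53350: DF=(1 − 1933/53350·(0.958300+0.924900+0.898300+0.893400+0.853400))/(1+1933/53350) = 8067/10000 ≈ 0.806700

1 1 9583/10000
2 2 9249/10000
3 3 8983/10000
4 4 4467/5000
5 5 4267/5000
6 6 8067/10000
f(1y,6y) = ((9583/10000)/(8067/10000) − 1)/(5) = 1516/40335 ≈ 3.7585%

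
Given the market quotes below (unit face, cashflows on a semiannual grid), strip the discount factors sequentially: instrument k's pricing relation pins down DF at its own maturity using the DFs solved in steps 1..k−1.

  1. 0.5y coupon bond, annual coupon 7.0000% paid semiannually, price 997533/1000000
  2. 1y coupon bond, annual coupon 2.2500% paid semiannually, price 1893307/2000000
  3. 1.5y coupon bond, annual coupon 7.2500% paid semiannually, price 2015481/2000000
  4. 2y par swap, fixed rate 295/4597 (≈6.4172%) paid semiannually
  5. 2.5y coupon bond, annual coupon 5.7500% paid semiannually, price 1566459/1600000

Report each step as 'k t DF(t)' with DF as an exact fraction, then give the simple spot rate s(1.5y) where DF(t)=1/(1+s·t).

1 1/2 4819/5000
2 1 4627/5000
3 3/2 1133/1250
4 2 441/500
5 5/2 8489/10000
s(1.5y) = (1/(1133/1250) − 1)/(3/2) = 78/1133 ≈ 6.8844%

step 1 [0.5y] bond c/2=7/200: DF=(997533/1000000 − 7/200·(0))/(1+7/200) = 4819/5000 ≈ 0.963800
step 2 [1y] bond c/2=9/800: DF=(1893307/2000000 − 9/800·(0.963800))/(1+9/800) = 4627/5000 ≈ 0.925400
step 3 [1.5y] bond c/2=29/800: DF=(2015481/2000000 − 29/800·(0.963800+0.925400))/(1+29/800) = 1133/1250 ≈ 0.906400
step 4 [2y] swap r/2=295/9194: DF=(1 − 295/9194·(0.963800+0.925400+0.906400))/(1+295/9194) = 441/500 ≈ 0.882000
step 5 [2.5y] bond c/2=23/800: DF=(1566459/1600000 − 23/800·(0.963800+0.925400+0.906400+0.882000))/(1+23/800) = 8489/10000 ≈ 0.848900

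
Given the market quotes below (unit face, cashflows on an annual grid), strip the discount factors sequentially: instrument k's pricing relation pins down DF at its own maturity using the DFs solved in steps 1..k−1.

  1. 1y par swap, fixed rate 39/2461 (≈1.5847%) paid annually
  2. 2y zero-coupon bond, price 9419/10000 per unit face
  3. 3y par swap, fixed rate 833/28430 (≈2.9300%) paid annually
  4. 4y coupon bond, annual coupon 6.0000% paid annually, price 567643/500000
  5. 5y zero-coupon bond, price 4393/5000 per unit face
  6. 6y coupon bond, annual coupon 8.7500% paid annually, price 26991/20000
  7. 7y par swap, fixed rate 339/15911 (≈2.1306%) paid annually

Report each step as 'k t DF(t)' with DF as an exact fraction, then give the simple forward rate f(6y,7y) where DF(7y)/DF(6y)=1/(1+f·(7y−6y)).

step 1 [1y] swap r/1=39/2461: DF=(1 − 39/2461·(0))/(1+39/2461) = 2461/2500 ≈ 0.984400
step 2 [2y] zero: DF = P = 9419/10000 ≈ 0.941900
step 3 [3y] swap r/1=833/28430: DF=(1 − 833/28430·(0.984400+0.941900))/(1+833/28430) = 9167/10000 ≈ 0.916700
step 4 [4y] bond c/1=3/50: DF=(567643/500000 − 3/50·(0.984400+0.941900+0.916700))/(1+3/50) = 9101/10000 ≈ 0.910100
step 5 [5y] zero: DF = P = 4393/5000 ≈ 0.878600
step 6 [6y] bond c/1=7/80: DF=(26991/20000 − 7/80·(0.984400+0.941900+0.916700+0.910100+0.878600))/(1+7/80) = 8683/10000 ≈ 0.868300
step 7 [7y] swap r/1=339/15911: DF=(1 − 339/15911·(0.984400+0.941900+0.916700+0.910100+0.878600+0.868300))/(1+339/15911) = 2161/2500 ≈ 0.864400

1 1 2461/2500
2 2 9419/10000
3 3 9167/10000
4 4 9101/10000
5 5 4393/5000
6 6 8683/10000
7 7 2161/2500
f(6y,7y) = ((8683/10000)/(2161/2500) − 1)/(1) = 39/8644 ≈ 0.4512%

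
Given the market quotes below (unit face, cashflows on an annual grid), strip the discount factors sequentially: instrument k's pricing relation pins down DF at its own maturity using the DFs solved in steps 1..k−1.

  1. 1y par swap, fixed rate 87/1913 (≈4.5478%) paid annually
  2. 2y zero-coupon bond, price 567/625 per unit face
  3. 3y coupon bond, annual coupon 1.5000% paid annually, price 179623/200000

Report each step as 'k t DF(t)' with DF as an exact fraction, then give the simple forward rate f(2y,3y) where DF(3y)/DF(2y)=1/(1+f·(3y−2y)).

1 1 1913/2000
2 2 567/625
3 3 8573/10000
f(2y,3y) = ((567/625)/(8573/10000) − 1)/(1) = 499/8573 ≈ 5.8206%

step 1 [1y] swap r/1=87/1913: DF=(1 − 87/1913·(0))/(1+87/1913) = 1913/2000 ≈ 0.956500
step 2 [2y] zero: DF = P = 567/625 ≈ 0.907200
step 3 [3y] bond c/1=3/200: DF=(179623/200000 − 3/200·(0.956500+0.907200))/(1+3/200) = 8573/10000 ≈ 0.857300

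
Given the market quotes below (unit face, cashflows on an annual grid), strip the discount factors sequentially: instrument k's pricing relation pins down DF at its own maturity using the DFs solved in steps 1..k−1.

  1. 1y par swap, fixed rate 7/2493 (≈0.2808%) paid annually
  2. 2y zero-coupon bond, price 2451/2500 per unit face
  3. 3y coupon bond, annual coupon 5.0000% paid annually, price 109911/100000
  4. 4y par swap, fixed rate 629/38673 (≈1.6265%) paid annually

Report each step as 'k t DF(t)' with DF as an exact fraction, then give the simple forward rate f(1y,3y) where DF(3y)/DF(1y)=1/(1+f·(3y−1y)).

1 1 2493/2500
2 2 2451/2500
3 3 4763/5000
4 4 9371/10000
f(1y,3y) = ((2493/2500)/(4763/5000) − 1)/(2) = 223/9526 ≈ 2.3410%

step 1 [1y] swap r/1=7/2493: DF=(1 − 7/2493·(0))/(1+7/2493) = 2493/2500 ≈ 0.997200
step 2 [2y] zero: DF = P = 2451/2500 ≈ 0.980400
step 3 [3y] bond c/1=1/20: DF=(109911/100000 − 1/20·(0.997200+0.980400))/(1+1/20) = 4763/5000 ≈ 0.952600
step 4 [4y] swap r/1=629/38673: DF=(1 − 629/38673·(0.997200+0.980400+0.952600))/(1+629/38673) = 9371/10000 ≈ 0.937100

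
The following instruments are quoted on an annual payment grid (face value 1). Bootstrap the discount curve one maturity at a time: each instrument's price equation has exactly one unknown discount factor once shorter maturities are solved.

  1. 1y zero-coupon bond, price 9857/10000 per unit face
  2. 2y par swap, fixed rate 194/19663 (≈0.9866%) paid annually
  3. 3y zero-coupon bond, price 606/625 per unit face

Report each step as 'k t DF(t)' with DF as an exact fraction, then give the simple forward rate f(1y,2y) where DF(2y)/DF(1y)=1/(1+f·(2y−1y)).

step 1 [1y] zero: DF = P = 9857/10000 ≈ 0.985700
step 2 [2y] swap r/1=194/19663: DF=(1 − 194/19663·(0.985700))/(1+194/19663) = 4903/5000 ≈ 0.980600
step 3 [3y] zero: DF = P = 606/625 ≈ 0.969600

1 1 9857/10000
2 2 4903/5000
3 3 606/625
f(1y,2y) = ((9857/10000)/(4903/5000) − 1)/(1) = 51/9806 ≈ 0.5201%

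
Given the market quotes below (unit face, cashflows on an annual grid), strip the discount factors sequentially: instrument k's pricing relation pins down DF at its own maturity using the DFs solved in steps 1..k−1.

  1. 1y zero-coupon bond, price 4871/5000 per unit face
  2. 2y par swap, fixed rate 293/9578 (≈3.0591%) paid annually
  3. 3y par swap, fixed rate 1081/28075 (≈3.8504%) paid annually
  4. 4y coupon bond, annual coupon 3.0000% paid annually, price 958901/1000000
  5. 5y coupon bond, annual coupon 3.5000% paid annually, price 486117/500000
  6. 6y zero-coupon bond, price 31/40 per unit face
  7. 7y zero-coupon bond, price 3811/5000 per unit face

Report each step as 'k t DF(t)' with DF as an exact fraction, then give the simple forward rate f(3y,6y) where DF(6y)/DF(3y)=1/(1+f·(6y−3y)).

1 1 4871/5000
2 2 4707/5000
3 3 8919/10000
4 4 2123/2500
5 5 8157/10000
6 6 31/40
7 7 3811/5000
f(3y,6y) = ((8919/10000)/(31/40) − 1)/(3) = 1169/23250 ≈ 5.0280%

step 1 [1y] zero: DF = P = 4871/5000 ≈ 0.974200
step 2 [2y] swap r/1=293/9578: DF=(1 − 293/9578·(0.974200))/(1+293/9578) = 4707/5000 ≈ 0.941400
step 3 [3y] swap r/1=1081/28075: DF=(1 − 1081/28075·(0.974200+0.941400))/(1+1081/28075) = 8919/10000 ≈ 0.891900
step 4 [4y] bond c/1=3/100: DF=(958901/1000000 − 3/100·(0.974200+0.941400+0.891900))/(1+3/100) = 2123/2500 ≈ 0.849200
step 5 [5y] bond c/1=7/200: DF=(486117/500000 − 7/200·(0.974200+0.941400+0.891900+0.849200))/(1+7/200) = 8157/10000 ≈ 0.815700
step 6 [6y] zero: DF = P = 31/40 ≈ 0.775000
step 7 [7y] zero: DF = P = 3811/5000 ≈ 0.762200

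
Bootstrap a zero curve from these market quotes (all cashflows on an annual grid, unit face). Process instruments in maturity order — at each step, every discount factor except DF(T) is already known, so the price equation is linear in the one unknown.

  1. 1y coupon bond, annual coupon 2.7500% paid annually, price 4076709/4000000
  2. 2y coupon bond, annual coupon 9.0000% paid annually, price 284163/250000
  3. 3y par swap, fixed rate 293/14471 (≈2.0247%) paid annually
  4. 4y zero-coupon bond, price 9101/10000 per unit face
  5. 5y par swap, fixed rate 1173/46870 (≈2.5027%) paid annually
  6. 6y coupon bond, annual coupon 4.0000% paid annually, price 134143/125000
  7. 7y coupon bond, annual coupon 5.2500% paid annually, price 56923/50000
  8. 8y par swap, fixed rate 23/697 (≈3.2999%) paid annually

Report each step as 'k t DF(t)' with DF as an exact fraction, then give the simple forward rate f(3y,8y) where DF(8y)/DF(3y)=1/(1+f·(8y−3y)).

step 1 [1y] bond c/1=11/400: DF=(4076709/4000000 − 11/400·(0))/(1+11/400) = 9919/10000 ≈ 0.991900
step 2 [2y] bond c/1=9/100: DF=(284163/250000 − 9/100·(0.991900))/(1+9/100) = 9609/10000 ≈ 0.960900
step 3 [3y] swap r/1=293/14471: DF=(1 − 293/14471·(0.991900+0.960900))/(1+293/14471) = 4707/5000 ≈ 0.941400
step 4 [4y] zero: DF = P = 9101/10000 ≈ 0.910100
step 5 [5y] swap r/1=1173/46870: DF=(1 − 1173/46870·(0.991900+0.960900+0.941400+0.910100))/(1+1173/46870) = 8827/10000 ≈ 0.882700
step 6 [6y] bond c/1=1/25: DF=(134143/125000 − 1/25·(0.991900+0.960900+0.941400+0.910100+0.882700))/(1+1/25) = 2129/2500 ≈ 0.851600
step 7 [7y] bond c/1=21/400: DF=(56923/50000 − 21/400·(0.991900+0.960900+0.941400+0.910100+0.882700+0.851600))/(1+21/400) = 4027/5000 ≈ 0.805400
step 8 [8y] swap r/1=23/697: DF=(1 − 23/697·(0.991900+0.960900+0.941400+0.910100+0.882700+0.851600+0.805400))/(1+23/697) = 3827/5000 ≈ 0.765400

1 1 9919/10000
2 2 9609/10000
3 3 4707/5000
4 4 9101/10000
5 5 8827/10000
6 6 2129/2500
7 7 4027/5000
8 8 3827/5000
f(3y,8y) = ((4707/5000)/(3827/5000) − 1)/(5) = 176/3827 ≈ 4.5989%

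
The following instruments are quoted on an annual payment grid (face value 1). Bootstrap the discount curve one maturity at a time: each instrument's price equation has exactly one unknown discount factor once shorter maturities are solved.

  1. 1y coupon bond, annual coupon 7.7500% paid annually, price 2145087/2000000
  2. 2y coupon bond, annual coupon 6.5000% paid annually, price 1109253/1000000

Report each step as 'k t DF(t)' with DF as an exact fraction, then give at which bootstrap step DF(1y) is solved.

step 1 [1y] bond c/1=31/400: DF=(2145087/2000000 − 31/400·(0))/(1+31/400) = 4977/5000 ≈ 0.995400
step 2 [2y] bond c/1=13/200: DF=(1109253/1000000 − 13/200·(0.995400))/(1+13/200) = 613/625 ≈ 0.980800

1 1 4977/5000
2 2 613/625
DF(1y) is solved at step 1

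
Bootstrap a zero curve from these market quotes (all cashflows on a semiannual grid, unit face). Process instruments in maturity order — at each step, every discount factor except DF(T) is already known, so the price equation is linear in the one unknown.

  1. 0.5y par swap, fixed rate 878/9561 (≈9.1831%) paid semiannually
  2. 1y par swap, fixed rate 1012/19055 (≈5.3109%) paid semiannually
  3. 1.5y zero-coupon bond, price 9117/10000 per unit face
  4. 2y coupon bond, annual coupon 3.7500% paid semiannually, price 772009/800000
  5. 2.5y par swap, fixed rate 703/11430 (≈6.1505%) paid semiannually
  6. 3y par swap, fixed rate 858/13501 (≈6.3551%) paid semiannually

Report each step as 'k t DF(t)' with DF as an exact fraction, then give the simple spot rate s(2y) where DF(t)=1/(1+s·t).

step 1 [0.5y] swap r/2=439/9561: DF=(1 − 439/9561·(0))/(1+439/9561) = 9561/10000 ≈ 0.956100
step 2 [1y] swap r/2=506/19055: DF=(1 − 506/19055·(0.956100))/(1+506/19055) = 4747/5000 ≈ 0.949400
step 3 [1.5y] zero: DF = P = 9117/10000 ≈ 0.911700
step 4 [2y] bond c/2=3/160: DF=(772009/800000 − 3/160·(0.956100+0.949400+0.911700))/(1+3/160) = 4477/5000 ≈ 0.895400
step 5 [2.5y] swap r/2=703/22860: DF=(1 − 703/22860·(0.956100+0.949400+0.911700+0.895400))/(1+703/22860) = 4297/5000 ≈ 0.859400
step 6 [3y] swap r/2=429/13501: DF=(1 − 429/13501·(0.956100+0.949400+0.911700+0.895400+0.859400))/(1+429/13501) = 2071/2500 ≈ 0.828400

1 1/2 9561/10000
2 1 4747/5000
3 3/2 9117/10000
4 2 4477/5000
5 5/2 4297/5000
6 3 2071/2500
s(2y) = (1/(4477/5000) − 1)/(2) = 523/8954 ≈ 5.8410%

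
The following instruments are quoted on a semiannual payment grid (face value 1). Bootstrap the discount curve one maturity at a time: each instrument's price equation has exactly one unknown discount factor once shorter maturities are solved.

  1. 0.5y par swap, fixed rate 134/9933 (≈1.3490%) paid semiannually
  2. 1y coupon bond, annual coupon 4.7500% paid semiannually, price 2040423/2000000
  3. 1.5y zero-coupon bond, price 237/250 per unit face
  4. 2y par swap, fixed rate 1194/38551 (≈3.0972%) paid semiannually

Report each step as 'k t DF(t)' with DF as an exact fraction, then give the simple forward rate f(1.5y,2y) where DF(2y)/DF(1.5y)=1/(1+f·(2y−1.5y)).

step 1 [0.5y] swap r/2=67/9933: DF=(1 − 67/9933·(0))/(1+67/9933) = 9933/10000 ≈ 0.993300
step 2 [1y] bond c/2=19/800: DF=(2040423/2000000 − 19/800·(0.993300))/(1+19/800) = 1947/2000 ≈ 0.973500
step 3 [1.5y] zero: DF = P = 237/250 ≈ 0.948000
step 4 [2y] swap r/2=597/38551: DF=(1 − 597/38551·(0.993300+0.973500+0.948000))/(1+597/38551) = 9403/10000 ≈ 0.940300

1 1/2 9933/10000
2 1 1947/2000
3 3/2 237/250
4 2 9403/10000
f(1.5y,2y) = ((237/250)/(9403/10000) − 1)/(1/2) = 154/9403 ≈ 1.6378%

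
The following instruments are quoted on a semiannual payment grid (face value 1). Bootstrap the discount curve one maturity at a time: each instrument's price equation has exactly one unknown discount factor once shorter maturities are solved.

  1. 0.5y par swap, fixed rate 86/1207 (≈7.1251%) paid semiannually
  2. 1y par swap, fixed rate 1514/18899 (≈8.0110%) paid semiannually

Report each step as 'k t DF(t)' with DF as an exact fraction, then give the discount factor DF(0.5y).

1 1/2 1207/1250
2 1 9243/10000
DF(0.5y) = 1207/1250 ≈ 0.965600

step 1 [0.5y] swap r/2=43/1207: DF=(1 − 43/1207·(0))/(1+43/1207) = 1207/1250 ≈ 0.965600
step 2 [1y] swap r/2=757/18899: DF=(1 − 757/18899·(0.965600))/(1+757/18899) = 9243/10000 ≈ 0.924300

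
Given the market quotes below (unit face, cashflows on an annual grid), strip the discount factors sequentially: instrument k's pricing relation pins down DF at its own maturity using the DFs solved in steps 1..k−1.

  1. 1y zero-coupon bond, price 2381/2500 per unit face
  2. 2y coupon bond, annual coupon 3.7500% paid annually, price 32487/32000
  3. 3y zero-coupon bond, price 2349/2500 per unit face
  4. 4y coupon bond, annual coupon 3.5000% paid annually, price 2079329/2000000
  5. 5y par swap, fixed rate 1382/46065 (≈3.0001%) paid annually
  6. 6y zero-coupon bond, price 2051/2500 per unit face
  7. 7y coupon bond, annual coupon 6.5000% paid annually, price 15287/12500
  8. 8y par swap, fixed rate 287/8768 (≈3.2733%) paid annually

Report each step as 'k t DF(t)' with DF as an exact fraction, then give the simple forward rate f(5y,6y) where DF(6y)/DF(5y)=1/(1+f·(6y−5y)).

step 1 [1y] zero: DF = P = 2381/2500 ≈ 0.952400
step 2 [2y] bond c/1=3/80: DF=(32487/32000 − 3/80·(0.952400))/(1+3/80) = 9441/10000 ≈ 0.944100
step 3 [3y] zero: DF = P = 2349/2500 ≈ 0.939600
step 4 [4y] bond c/1=7/200: DF=(2079329/2000000 − 7/200·(0.952400+0.944100+0.939600))/(1+7/200) = 4543/5000 ≈ 0.908600
step 5 [5y] swap r/1=1382/46065: DF=(1 − 1382/46065·(0.952400+0.944100+0.939600+0.908600))/(1+1382/46065) = 4309/5000 ≈ 0.861800
step 6 [6y] zero: DF = P = 2051/2500 ≈ 0.820400
step 7 [7y] bond c/1=13/200: DF=(15287/12500 − 13/200·(0.952400+0.944100+0.939600+0.908600+0.861800+0.820400))/(1+13/200) = 8171/10000 ≈ 0.817100
step 8 [8y] swap r/1=287/8768: DF=(1 − 287/8768·(0.952400+0.944100+0.939600+0.908600+0.861800+0.820400+0.817100))/(1+287/8768) = 963/1250 ≈ 0.770400

1 1 2381/2500
2 2 9441/10000
3 3 2349/2500
4 4 4543/5000
5 5 4309/5000
6 6 2051/2500
7 7 8171/10000
8 8 963/1250
f(5y,6y) = ((4309/5000)/(2051/2500) − 1)/(1) = 207/4102 ≈ 5.0463%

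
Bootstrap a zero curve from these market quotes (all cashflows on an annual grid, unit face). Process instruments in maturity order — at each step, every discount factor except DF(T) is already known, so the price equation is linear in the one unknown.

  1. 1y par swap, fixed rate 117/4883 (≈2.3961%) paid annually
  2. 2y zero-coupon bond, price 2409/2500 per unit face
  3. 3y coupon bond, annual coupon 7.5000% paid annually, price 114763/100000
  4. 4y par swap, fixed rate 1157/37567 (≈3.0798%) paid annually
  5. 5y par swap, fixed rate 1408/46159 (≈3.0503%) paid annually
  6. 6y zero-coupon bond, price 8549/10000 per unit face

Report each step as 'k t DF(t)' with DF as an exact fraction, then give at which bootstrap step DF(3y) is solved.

1 1 4883/5000
2 2 2409/2500
3 3 4661/5000
4 4 8843/10000
5 5 537/625
6 6 8549/10000
DF(3y) is solved at step 3

step 1 [1y] swap r/1=117/4883: DF=(1 − 117/4883·(0))/(1+117/4883) = 4883/5000 ≈ 0.976600
step 2 [2y] zero: DF = P = 2409/2500 ≈ 0.963600
step 3 [3y] bond c/1=3/40: DF=(114763/100000 − 3/40·(0.976600+0.963600))/(1+3/40) = 4661/5000 ≈ 0.932200
step 4 [4y] swap r/1=1157/37567: DF=(1 − 1157/37567·(0.976600+0.963600+0.932200))/(1+1157/37567) = 8843/10000 ≈ 0.884300
step 5 [5y] swap r/1=1408/46159: DF=(1 − 1408/46159·(0.976600+0.963600+0.932200+0.884300))/(1+1408/46159) = 537/625 ≈ 0.859200
step 6 [6y] zero: DF = P = 8549/10000 ≈ 0.854900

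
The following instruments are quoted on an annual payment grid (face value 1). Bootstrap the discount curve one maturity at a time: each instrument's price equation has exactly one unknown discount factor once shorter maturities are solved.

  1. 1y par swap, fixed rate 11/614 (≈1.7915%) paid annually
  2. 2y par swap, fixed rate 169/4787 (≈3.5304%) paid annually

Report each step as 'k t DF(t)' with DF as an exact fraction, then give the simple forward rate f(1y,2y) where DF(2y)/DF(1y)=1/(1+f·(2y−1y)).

1 1 614/625
2 2 2331/2500
f(1y,2y) = ((614/625)/(2331/2500) − 1)/(1) = 125/2331 ≈ 5.3625%

step 1 [1y] swap r/1=11/614: DF=(1 − 11/614·(0))/(1+11/614) = 614/625 ≈ 0.982400
step 2 [2y] swap r/1=169/4787: DF=(1 − 169/4787·(0.982400))/(1+169/4787) = 2331/2500 ≈ 0.932400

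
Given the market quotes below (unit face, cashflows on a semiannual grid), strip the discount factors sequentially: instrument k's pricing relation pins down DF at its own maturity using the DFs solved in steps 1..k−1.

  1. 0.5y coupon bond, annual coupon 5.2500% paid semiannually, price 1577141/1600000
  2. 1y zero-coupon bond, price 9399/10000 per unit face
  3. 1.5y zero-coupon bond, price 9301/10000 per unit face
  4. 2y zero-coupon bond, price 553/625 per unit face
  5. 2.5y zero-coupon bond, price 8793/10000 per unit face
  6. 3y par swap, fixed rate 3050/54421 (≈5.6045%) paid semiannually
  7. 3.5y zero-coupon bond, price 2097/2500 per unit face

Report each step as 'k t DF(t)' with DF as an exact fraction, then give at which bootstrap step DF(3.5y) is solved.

step 1 [0.5y] bond c/2=21/800: DF=(1577141/1600000 − 21/800·(0))/(1+21/800) = 1921/2000 ≈ 0.960500
step 2 [1y] zero: DF = P = 9399/10000 ≈ 0.939900
step 3 [1.5y] zero: DF = P = 9301/10000 ≈ 0.930100
step 4 [2y] zero: DF = P = 553/625 ≈ 0.884800
step 5 [2.5y] zero: DF = P = 8793/10000 ≈ 0.879300
step 6 [3y] swap r/2=1525/54421: DF=(1 − 1525/54421·(0.960500+0.939900+0.930100+0.884800+0.879300))/(1+1525/54421) = 339/400 ≈ 0.847500
step 7 [3.5y] zero: DF = P = 2097/2500 ≈ 0.838800

1 1/2 1921/2000
2 1 9399/10000
3 3/2 9301/10000
4 2 553/625
5 5/2 8793/10000
6 3 339/400
7 7/2 2097/2500
DF(3.5y) is solved at step 7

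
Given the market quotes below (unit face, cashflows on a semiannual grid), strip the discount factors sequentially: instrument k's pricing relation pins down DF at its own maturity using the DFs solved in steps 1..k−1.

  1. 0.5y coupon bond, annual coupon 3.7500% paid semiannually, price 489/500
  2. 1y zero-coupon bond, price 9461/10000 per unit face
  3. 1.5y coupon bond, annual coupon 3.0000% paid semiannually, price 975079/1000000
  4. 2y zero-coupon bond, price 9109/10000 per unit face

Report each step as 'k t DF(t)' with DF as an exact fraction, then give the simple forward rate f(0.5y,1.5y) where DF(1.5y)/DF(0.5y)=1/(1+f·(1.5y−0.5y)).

step 1 [0.5y] bond c/2=3/160: DF=(489/500 − 3/160·(0))/(1+3/160) = 24/25 ≈ 0.960000
step 2 [1y] zero: DF = P = 9461/10000 ≈ 0.946100
step 3 [1.5y] bond c/2=3/200: DF=(975079/1000000 − 3/200·(0.960000+0.946100))/(1+3/200) = 373/400 ≈ 0.932500
step 4 [2y] zero: DF = P = 9109/10000 ≈ 0.910900

1 1/2 24/25
2 1 9461/10000
3 3/2 373/400
4 2 9109/10000
f(0.5y,1.5y) = ((24/25)/(373/400) − 1)/(1) = 11/373 ≈ 2.9491%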